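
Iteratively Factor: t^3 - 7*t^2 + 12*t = (t)*(t^2 - 7*t + 12) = t*(t - 3)*(t - 4)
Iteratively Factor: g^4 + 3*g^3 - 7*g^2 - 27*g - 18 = (g + 2)*(g^3 + g^2 - 9*g - 9) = (g + 2)*(g + 3)*(g^2 - 2*g - 3) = (g + 1)*(g + 2)*(g + 3)*(g - 3)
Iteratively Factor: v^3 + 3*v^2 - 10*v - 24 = (v + 4)*(v^2 - v - 6) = (v + 2)*(v + 4)*(v - 3)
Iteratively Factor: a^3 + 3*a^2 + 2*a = (a + 1)*(a^2 + 2*a) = (a + 1)*(a + 2)*(a)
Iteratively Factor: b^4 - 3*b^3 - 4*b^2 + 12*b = (b + 2)*(b^3 - 5*b^2 + 6*b) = (b - 3)*(b + 2)*(b^2 - 2*b) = (b - 3)*(b - 2)*(b + 2)*(b)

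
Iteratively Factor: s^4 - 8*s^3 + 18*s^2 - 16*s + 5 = (s - 1)*(s^3 - 7*s^2 + 11*s - 5) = (s - 1)^2*(s^2 - 6*s + 5) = (s - 1)^3*(s - 5)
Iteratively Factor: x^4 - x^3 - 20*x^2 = (x + 4)*(x^3 - 5*x^2) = x*(x + 4)*(x^2 - 5*x) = x^2*(x + 4)*(x - 5)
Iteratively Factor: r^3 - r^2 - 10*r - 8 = (r + 2)*(r^2 - 3*r - 4) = (r - 4)*(r + 2)*(r + 1)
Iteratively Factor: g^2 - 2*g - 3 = (g + 1)*(g - 3)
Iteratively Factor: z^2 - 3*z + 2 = (z - 2)*(z - 1)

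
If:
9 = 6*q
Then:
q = 3/2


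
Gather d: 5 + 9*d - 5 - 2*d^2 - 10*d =-2*d^2 - d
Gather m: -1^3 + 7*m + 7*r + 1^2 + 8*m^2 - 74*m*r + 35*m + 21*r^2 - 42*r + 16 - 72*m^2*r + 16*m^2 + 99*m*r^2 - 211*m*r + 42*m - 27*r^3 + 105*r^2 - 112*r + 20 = m^2*(24 - 72*r) + m*(99*r^2 - 285*r + 84) - 27*r^3 + 126*r^2 - 147*r + 36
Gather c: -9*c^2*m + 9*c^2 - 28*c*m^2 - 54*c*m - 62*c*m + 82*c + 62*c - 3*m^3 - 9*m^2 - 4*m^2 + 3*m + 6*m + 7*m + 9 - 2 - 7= c^2*(9 - 9*m) + c*(-28*m^2 - 116*m + 144) - 3*m^3 - 13*m^2 + 16*m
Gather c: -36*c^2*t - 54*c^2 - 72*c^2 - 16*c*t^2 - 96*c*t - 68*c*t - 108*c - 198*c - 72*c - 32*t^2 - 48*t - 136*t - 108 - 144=c^2*(-36*t - 126) + c*(-16*t^2 - 164*t - 378) - 32*t^2 - 184*t - 252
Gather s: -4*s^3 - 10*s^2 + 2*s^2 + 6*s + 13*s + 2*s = -4*s^3 - 8*s^2 + 21*s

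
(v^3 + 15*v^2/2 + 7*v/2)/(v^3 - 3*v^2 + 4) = v*(2*v^2 + 15*v + 7)/(2*(v^3 - 3*v^2 + 4))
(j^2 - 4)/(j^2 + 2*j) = (j - 2)/j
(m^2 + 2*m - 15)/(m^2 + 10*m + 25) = (m - 3)/(m + 5)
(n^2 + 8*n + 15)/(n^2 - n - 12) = (n + 5)/(n - 4)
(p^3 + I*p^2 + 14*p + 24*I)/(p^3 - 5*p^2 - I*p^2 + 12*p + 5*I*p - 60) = (p + 2*I)/(p - 5)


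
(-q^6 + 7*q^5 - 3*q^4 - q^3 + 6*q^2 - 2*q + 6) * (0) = 0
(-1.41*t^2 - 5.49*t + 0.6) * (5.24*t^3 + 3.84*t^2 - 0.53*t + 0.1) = -7.3884*t^5 - 34.182*t^4 - 17.1903*t^3 + 5.0727*t^2 - 0.867*t + 0.06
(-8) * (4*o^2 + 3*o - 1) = -32*o^2 - 24*o + 8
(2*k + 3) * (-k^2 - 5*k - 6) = -2*k^3 - 13*k^2 - 27*k - 18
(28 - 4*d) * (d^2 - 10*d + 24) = -4*d^3 + 68*d^2 - 376*d + 672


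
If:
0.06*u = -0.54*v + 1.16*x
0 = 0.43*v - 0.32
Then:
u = 19.3333333333333*x - 6.69767441860465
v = 0.74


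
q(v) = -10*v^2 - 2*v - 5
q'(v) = -20*v - 2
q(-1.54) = -25.64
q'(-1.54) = 28.80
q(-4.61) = -208.30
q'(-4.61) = 90.20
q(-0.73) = -8.87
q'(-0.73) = 12.60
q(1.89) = -44.50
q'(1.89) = -39.80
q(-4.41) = -190.66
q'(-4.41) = 86.20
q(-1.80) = -33.80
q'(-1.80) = 34.00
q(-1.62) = -28.00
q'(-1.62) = 30.40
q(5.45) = -312.92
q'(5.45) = -111.00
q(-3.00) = -89.00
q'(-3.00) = 58.00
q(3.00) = -101.00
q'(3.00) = -62.00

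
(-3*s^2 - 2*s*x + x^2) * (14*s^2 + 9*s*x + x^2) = -42*s^4 - 55*s^3*x - 7*s^2*x^2 + 7*s*x^3 + x^4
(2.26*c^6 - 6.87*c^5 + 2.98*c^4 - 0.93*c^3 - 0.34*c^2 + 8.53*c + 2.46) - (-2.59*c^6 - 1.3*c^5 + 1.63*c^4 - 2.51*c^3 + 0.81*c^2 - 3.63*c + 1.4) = 4.85*c^6 - 5.57*c^5 + 1.35*c^4 + 1.58*c^3 - 1.15*c^2 + 12.16*c + 1.06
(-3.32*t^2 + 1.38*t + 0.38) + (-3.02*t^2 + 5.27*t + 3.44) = -6.34*t^2 + 6.65*t + 3.82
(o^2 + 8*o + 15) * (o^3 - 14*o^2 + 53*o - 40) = o^5 - 6*o^4 - 44*o^3 + 174*o^2 + 475*o - 600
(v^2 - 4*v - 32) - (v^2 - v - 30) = -3*v - 2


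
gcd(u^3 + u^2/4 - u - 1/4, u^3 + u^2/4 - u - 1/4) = u^3 + u^2/4 - u - 1/4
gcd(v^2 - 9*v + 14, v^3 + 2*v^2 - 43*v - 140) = v - 7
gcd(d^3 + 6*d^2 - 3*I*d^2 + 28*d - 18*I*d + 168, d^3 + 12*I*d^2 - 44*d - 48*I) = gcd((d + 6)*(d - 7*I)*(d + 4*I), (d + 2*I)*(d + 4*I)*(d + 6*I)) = d + 4*I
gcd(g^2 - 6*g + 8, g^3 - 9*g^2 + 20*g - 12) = g - 2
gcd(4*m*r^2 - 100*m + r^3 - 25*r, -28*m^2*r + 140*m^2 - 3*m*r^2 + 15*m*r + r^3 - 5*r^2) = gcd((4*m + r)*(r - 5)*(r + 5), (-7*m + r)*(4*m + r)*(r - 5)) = 4*m*r - 20*m + r^2 - 5*r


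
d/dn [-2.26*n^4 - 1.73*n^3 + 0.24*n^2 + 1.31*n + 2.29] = -9.04*n^3 - 5.19*n^2 + 0.48*n + 1.31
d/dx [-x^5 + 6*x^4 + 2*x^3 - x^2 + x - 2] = -5*x^4 + 24*x^3 + 6*x^2 - 2*x + 1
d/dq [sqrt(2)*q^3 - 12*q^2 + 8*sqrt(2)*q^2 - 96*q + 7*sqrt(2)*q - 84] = 3*sqrt(2)*q^2 - 24*q + 16*sqrt(2)*q - 96 + 7*sqrt(2)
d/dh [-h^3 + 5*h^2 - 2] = h*(10 - 3*h)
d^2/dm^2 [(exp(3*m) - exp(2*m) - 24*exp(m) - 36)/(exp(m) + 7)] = 4*(exp(4*m) + 19*exp(3*m) + 105*exp(2*m) - 16*exp(m) - 231)*exp(m)/(exp(3*m) + 21*exp(2*m) + 147*exp(m) + 343)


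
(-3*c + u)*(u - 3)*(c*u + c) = -3*c^2*u^2 + 6*c^2*u + 9*c^2 + c*u^3 - 2*c*u^2 - 3*c*u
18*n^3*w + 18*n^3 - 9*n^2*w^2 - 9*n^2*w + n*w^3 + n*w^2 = (-6*n + w)*(-3*n + w)*(n*w + n)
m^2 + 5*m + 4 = (m + 1)*(m + 4)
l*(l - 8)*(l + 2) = l^3 - 6*l^2 - 16*l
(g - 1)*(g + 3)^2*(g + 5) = g^4 + 10*g^3 + 28*g^2 + 6*g - 45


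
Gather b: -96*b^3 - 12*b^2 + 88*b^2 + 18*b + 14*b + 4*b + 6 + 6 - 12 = -96*b^3 + 76*b^2 + 36*b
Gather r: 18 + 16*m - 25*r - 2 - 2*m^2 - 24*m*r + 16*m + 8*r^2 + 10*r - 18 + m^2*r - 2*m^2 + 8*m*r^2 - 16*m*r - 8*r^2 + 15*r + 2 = -4*m^2 + 8*m*r^2 + 32*m + r*(m^2 - 40*m)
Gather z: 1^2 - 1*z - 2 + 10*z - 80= 9*z - 81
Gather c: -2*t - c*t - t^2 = -c*t - t^2 - 2*t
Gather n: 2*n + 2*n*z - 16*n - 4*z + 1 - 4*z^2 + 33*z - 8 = n*(2*z - 14) - 4*z^2 + 29*z - 7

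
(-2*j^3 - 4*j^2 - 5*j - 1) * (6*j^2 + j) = -12*j^5 - 26*j^4 - 34*j^3 - 11*j^2 - j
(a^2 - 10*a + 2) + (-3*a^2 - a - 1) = -2*a^2 - 11*a + 1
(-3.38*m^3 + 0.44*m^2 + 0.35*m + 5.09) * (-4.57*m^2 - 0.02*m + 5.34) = 15.4466*m^5 - 1.9432*m^4 - 19.6575*m^3 - 20.9187*m^2 + 1.7672*m + 27.1806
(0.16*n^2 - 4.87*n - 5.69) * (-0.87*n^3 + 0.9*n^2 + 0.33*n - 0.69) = -0.1392*n^5 + 4.3809*n^4 + 0.620100000000001*n^3 - 6.8385*n^2 + 1.4826*n + 3.9261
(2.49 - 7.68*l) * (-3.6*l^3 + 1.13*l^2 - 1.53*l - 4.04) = 27.648*l^4 - 17.6424*l^3 + 14.5641*l^2 + 27.2175*l - 10.0596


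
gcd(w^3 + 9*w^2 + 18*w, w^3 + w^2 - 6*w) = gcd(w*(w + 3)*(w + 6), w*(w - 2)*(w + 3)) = w^2 + 3*w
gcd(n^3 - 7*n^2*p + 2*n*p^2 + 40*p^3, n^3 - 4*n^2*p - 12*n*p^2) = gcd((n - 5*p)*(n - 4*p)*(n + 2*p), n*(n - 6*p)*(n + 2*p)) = n + 2*p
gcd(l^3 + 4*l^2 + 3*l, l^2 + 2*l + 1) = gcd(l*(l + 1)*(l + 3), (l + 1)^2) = l + 1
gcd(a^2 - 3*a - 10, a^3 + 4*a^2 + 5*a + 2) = a + 2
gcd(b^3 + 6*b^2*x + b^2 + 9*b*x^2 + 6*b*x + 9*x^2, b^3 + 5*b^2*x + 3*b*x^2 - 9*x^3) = b^2 + 6*b*x + 9*x^2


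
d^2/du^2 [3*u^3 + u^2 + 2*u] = 18*u + 2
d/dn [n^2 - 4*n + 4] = 2*n - 4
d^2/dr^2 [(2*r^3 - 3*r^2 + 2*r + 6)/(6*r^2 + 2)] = 3*(4*r^3 + 63*r^2 - 4*r - 7)/(27*r^6 + 27*r^4 + 9*r^2 + 1)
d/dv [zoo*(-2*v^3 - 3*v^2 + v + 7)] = zoo*(v^2 + v + 1)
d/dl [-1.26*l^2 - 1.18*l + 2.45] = -2.52*l - 1.18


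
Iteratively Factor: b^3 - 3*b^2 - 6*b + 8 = (b - 1)*(b^2 - 2*b - 8) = (b - 4)*(b - 1)*(b + 2)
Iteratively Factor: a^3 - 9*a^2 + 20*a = (a - 5)*(a^2 - 4*a) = (a - 5)*(a - 4)*(a)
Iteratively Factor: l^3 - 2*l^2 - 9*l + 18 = (l + 3)*(l^2 - 5*l + 6) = (l - 2)*(l + 3)*(l - 3)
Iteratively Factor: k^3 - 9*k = (k + 3)*(k^2 - 3*k) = (k - 3)*(k + 3)*(k)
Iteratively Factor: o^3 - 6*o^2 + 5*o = (o - 5)*(o^2 - o) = o*(o - 5)*(o - 1)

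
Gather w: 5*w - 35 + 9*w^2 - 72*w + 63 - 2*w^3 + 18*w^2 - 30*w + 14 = -2*w^3 + 27*w^2 - 97*w + 42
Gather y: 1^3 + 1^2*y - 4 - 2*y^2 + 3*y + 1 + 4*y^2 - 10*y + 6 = 2*y^2 - 6*y + 4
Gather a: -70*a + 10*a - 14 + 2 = -60*a - 12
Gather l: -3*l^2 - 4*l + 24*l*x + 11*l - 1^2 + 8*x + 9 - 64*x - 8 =-3*l^2 + l*(24*x + 7) - 56*x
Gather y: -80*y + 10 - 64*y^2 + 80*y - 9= 1 - 64*y^2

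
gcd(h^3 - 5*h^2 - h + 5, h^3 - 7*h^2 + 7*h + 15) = h^2 - 4*h - 5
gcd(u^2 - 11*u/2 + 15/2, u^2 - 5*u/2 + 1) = 1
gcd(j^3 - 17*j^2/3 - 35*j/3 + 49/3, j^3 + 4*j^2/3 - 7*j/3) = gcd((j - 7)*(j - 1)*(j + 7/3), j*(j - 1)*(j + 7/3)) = j^2 + 4*j/3 - 7/3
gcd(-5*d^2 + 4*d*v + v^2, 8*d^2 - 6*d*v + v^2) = 1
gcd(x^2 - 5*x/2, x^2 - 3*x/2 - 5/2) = x - 5/2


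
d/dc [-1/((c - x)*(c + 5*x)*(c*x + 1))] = (x*(c - x)*(c + 5*x) + (c - x)*(c*x + 1) + (c + 5*x)*(c*x + 1))/((c - x)^2*(c + 5*x)^2*(c*x + 1)^2)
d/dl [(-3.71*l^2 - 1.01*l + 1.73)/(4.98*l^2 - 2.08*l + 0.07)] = (12.7466*l^2 - 17.7502*l + 3.5277)/(24.8004*l^4 - 20.7168*l^3 + 5.0236*l^2 - 0.2912*l + 0.0049)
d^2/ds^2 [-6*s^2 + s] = -12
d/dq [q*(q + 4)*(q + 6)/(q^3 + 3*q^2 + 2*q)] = (-7*q^2 - 44*q - 52)/(q^4 + 6*q^3 + 13*q^2 + 12*q + 4)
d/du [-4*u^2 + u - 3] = 1 - 8*u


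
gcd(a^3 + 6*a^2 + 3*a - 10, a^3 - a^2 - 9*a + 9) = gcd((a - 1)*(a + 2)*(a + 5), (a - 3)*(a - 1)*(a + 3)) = a - 1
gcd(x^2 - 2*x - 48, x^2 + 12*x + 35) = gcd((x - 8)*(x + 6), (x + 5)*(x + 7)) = 1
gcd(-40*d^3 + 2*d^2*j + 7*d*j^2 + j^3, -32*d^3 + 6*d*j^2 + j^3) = 8*d^2 - 2*d*j - j^2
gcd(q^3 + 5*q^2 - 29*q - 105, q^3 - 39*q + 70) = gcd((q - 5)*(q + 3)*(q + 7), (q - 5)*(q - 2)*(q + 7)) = q^2 + 2*q - 35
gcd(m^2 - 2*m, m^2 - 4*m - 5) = 1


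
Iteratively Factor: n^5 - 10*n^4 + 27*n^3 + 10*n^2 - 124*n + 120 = (n - 2)*(n^4 - 8*n^3 + 11*n^2 + 32*n - 60) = (n - 2)^2*(n^3 - 6*n^2 - n + 30) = (n - 3)*(n - 2)^2*(n^2 - 3*n - 10) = (n - 5)*(n - 3)*(n - 2)^2*(n + 2)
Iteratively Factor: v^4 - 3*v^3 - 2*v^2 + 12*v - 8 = (v - 1)*(v^3 - 2*v^2 - 4*v + 8) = (v - 2)*(v - 1)*(v^2 - 4) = (v - 2)^2*(v - 1)*(v + 2)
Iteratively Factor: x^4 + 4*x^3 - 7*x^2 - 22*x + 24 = (x + 4)*(x^3 - 7*x + 6) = (x + 3)*(x + 4)*(x^2 - 3*x + 2) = (x - 2)*(x + 3)*(x + 4)*(x - 1)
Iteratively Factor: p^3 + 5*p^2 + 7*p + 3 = (p + 1)*(p^2 + 4*p + 3) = (p + 1)^2*(p + 3)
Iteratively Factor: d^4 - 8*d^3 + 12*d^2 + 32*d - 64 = (d - 4)*(d^3 - 4*d^2 - 4*d + 16) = (d - 4)^2*(d^2 - 4) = (d - 4)^2*(d + 2)*(d - 2)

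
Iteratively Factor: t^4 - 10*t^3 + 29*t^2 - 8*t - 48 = (t - 4)*(t^3 - 6*t^2 + 5*t + 12) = (t - 4)^2*(t^2 - 2*t - 3) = (t - 4)^2*(t + 1)*(t - 3)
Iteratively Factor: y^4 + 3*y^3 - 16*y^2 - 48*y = (y + 4)*(y^3 - y^2 - 12*y) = (y - 4)*(y + 4)*(y^2 + 3*y) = (y - 4)*(y + 3)*(y + 4)*(y)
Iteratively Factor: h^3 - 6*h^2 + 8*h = (h - 4)*(h^2 - 2*h) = h*(h - 4)*(h - 2)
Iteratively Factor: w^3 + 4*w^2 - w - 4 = (w + 1)*(w^2 + 3*w - 4) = (w + 1)*(w + 4)*(w - 1)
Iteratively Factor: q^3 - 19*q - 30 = (q + 2)*(q^2 - 2*q - 15) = (q + 2)*(q + 3)*(q - 5)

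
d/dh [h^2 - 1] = 2*h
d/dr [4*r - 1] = 4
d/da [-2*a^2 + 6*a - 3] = 6 - 4*a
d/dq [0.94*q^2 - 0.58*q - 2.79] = 1.88*q - 0.58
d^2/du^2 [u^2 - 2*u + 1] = 2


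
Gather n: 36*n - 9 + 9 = 36*n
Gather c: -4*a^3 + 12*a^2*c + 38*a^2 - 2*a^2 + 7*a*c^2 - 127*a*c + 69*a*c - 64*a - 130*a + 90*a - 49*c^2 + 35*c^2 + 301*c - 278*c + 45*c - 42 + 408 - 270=-4*a^3 + 36*a^2 - 104*a + c^2*(7*a - 14) + c*(12*a^2 - 58*a + 68) + 96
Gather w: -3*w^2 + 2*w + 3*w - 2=-3*w^2 + 5*w - 2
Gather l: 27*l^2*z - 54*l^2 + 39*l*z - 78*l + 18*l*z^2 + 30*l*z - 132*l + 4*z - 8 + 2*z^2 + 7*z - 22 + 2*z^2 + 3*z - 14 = l^2*(27*z - 54) + l*(18*z^2 + 69*z - 210) + 4*z^2 + 14*z - 44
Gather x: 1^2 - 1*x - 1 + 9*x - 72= 8*x - 72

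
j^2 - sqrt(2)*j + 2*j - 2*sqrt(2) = (j + 2)*(j - sqrt(2))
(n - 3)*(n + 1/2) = n^2 - 5*n/2 - 3/2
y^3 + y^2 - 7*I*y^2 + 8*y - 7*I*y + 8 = (y + 1)*(y - 8*I)*(y + I)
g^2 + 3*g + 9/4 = (g + 3/2)^2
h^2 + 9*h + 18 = (h + 3)*(h + 6)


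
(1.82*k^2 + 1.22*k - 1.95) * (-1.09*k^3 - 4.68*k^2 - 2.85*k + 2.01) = -1.9838*k^5 - 9.8474*k^4 - 8.7711*k^3 + 9.3072*k^2 + 8.0097*k - 3.9195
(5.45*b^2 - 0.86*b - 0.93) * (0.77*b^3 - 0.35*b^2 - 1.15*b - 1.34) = 4.1965*b^5 - 2.5697*b^4 - 6.6826*b^3 - 5.9885*b^2 + 2.2219*b + 1.2462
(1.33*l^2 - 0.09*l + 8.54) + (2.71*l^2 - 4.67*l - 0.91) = 4.04*l^2 - 4.76*l + 7.63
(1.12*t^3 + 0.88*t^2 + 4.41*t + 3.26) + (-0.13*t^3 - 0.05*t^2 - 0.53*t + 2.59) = 0.99*t^3 + 0.83*t^2 + 3.88*t + 5.85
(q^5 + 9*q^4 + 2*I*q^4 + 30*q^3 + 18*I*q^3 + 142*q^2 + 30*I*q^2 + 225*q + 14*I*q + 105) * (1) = q^5 + 9*q^4 + 2*I*q^4 + 30*q^3 + 18*I*q^3 + 142*q^2 + 30*I*q^2 + 225*q + 14*I*q + 105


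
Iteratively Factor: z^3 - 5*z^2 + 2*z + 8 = (z - 4)*(z^2 - z - 2) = (z - 4)*(z + 1)*(z - 2)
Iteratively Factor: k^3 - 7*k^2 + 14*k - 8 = (k - 2)*(k^2 - 5*k + 4) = (k - 4)*(k - 2)*(k - 1)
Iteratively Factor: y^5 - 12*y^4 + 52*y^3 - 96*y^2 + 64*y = (y)*(y^4 - 12*y^3 + 52*y^2 - 96*y + 64) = y*(y - 2)*(y^3 - 10*y^2 + 32*y - 32) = y*(y - 4)*(y - 2)*(y^2 - 6*y + 8) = y*(y - 4)*(y - 2)^2*(y - 4)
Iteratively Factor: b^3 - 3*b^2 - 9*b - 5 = (b + 1)*(b^2 - 4*b - 5) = (b + 1)^2*(b - 5)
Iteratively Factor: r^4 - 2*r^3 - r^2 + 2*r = (r - 2)*(r^3 - r) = (r - 2)*(r + 1)*(r^2 - r) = r*(r - 2)*(r + 1)*(r - 1)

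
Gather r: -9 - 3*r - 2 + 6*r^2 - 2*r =6*r^2 - 5*r - 11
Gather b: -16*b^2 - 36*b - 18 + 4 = -16*b^2 - 36*b - 14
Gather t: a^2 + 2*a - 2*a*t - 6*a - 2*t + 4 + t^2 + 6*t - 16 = a^2 - 4*a + t^2 + t*(4 - 2*a) - 12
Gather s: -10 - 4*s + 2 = -4*s - 8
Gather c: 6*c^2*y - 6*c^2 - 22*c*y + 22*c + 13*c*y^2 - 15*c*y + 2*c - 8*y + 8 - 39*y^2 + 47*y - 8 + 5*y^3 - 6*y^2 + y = c^2*(6*y - 6) + c*(13*y^2 - 37*y + 24) + 5*y^3 - 45*y^2 + 40*y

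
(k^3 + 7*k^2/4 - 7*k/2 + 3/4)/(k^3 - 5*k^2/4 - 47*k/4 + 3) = (k - 1)/(k - 4)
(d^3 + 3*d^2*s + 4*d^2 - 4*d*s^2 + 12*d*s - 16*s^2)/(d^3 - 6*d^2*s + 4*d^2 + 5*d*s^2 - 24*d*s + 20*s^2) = (-d - 4*s)/(-d + 5*s)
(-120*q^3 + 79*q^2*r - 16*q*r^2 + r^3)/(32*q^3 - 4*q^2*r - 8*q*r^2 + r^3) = (-15*q^2 + 8*q*r - r^2)/(4*q^2 - r^2)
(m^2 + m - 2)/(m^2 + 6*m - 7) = (m + 2)/(m + 7)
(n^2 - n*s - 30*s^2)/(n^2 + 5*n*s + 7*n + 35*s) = (n - 6*s)/(n + 7)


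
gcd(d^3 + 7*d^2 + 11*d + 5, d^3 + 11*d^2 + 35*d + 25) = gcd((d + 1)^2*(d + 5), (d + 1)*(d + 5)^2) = d^2 + 6*d + 5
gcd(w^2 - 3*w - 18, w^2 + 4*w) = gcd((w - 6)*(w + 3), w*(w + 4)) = 1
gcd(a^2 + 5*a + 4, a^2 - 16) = a + 4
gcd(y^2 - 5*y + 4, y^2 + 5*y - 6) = y - 1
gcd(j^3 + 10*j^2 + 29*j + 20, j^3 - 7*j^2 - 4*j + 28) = 1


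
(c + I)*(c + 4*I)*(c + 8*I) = c^3 + 13*I*c^2 - 44*c - 32*I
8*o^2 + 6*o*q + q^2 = (2*o + q)*(4*o + q)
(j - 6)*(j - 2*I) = j^2 - 6*j - 2*I*j + 12*I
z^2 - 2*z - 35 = (z - 7)*(z + 5)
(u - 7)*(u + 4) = u^2 - 3*u - 28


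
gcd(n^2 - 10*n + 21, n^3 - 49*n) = n - 7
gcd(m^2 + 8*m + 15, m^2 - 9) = m + 3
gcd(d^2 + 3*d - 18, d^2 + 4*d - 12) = d + 6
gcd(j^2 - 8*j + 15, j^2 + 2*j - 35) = j - 5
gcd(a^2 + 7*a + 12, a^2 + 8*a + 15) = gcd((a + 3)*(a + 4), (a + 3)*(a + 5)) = a + 3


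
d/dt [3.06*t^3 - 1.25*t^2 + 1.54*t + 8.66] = 9.18*t^2 - 2.5*t + 1.54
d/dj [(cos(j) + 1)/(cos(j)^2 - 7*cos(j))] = (sin(j) - 7*sin(j)/cos(j)^2 + 2*tan(j))/(cos(j) - 7)^2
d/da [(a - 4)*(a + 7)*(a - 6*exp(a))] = -6*a^2*exp(a) + 3*a^2 - 30*a*exp(a) + 6*a + 150*exp(a) - 28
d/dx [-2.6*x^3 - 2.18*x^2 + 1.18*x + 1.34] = -7.8*x^2 - 4.36*x + 1.18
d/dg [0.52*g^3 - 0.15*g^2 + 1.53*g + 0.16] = 1.56*g^2 - 0.3*g + 1.53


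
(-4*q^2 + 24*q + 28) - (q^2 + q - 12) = -5*q^2 + 23*q + 40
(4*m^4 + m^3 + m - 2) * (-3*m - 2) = -12*m^5 - 11*m^4 - 2*m^3 - 3*m^2 + 4*m + 4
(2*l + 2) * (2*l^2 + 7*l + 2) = 4*l^3 + 18*l^2 + 18*l + 4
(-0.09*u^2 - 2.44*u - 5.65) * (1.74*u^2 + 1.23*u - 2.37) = -0.1566*u^4 - 4.3563*u^3 - 12.6189*u^2 - 1.1667*u + 13.3905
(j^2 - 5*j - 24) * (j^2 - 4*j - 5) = j^4 - 9*j^3 - 9*j^2 + 121*j + 120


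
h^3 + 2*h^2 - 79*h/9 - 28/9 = (h - 7/3)*(h + 1/3)*(h + 4)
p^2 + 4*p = p*(p + 4)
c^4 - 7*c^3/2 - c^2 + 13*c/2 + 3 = (c - 3)*(c - 2)*(c + 1/2)*(c + 1)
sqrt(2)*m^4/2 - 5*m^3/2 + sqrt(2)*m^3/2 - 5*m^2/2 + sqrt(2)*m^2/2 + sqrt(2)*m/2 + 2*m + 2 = (m + 1)*(m - 2*sqrt(2))*(m - sqrt(2))*(sqrt(2)*m/2 + 1/2)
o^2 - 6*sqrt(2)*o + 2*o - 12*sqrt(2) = (o + 2)*(o - 6*sqrt(2))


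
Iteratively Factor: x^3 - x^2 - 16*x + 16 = (x - 1)*(x^2 - 16) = (x - 4)*(x - 1)*(x + 4)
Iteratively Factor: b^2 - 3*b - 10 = (b - 5)*(b + 2)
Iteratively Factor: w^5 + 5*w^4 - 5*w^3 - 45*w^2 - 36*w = (w)*(w^4 + 5*w^3 - 5*w^2 - 45*w - 36) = w*(w + 3)*(w^3 + 2*w^2 - 11*w - 12) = w*(w + 1)*(w + 3)*(w^2 + w - 12) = w*(w + 1)*(w + 3)*(w + 4)*(w - 3)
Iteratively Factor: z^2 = (z)*(z)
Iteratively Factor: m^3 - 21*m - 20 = (m - 5)*(m^2 + 5*m + 4) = (m - 5)*(m + 4)*(m + 1)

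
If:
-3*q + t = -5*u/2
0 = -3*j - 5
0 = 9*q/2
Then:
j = -5/3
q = 0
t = -5*u/2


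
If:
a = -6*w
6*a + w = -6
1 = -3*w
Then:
No Solution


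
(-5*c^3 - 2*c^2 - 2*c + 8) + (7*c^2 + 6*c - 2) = -5*c^3 + 5*c^2 + 4*c + 6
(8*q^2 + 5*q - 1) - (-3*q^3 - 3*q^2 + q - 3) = 3*q^3 + 11*q^2 + 4*q + 2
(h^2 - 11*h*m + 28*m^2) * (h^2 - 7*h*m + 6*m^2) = h^4 - 18*h^3*m + 111*h^2*m^2 - 262*h*m^3 + 168*m^4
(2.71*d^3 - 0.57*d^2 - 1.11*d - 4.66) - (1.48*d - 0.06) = 2.71*d^3 - 0.57*d^2 - 2.59*d - 4.6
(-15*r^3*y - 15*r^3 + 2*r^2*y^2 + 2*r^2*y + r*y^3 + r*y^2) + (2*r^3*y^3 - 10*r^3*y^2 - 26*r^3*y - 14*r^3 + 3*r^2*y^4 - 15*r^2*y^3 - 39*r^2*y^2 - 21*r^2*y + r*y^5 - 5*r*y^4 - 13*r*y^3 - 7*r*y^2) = 2*r^3*y^3 - 10*r^3*y^2 - 41*r^3*y - 29*r^3 + 3*r^2*y^4 - 15*r^2*y^3 - 37*r^2*y^2 - 19*r^2*y + r*y^5 - 5*r*y^4 - 12*r*y^3 - 6*r*y^2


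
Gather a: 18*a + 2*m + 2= 18*a + 2*m + 2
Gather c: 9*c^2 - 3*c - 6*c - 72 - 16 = 9*c^2 - 9*c - 88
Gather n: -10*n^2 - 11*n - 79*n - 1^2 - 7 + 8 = -10*n^2 - 90*n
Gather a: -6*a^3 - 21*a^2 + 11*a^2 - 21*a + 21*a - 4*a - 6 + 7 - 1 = -6*a^3 - 10*a^2 - 4*a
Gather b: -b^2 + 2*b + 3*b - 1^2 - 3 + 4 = -b^2 + 5*b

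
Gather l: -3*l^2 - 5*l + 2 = -3*l^2 - 5*l + 2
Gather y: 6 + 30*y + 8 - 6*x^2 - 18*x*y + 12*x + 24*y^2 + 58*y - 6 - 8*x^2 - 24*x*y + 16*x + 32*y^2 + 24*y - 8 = -14*x^2 + 28*x + 56*y^2 + y*(112 - 42*x)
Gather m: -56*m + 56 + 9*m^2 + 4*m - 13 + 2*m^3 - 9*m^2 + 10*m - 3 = 2*m^3 - 42*m + 40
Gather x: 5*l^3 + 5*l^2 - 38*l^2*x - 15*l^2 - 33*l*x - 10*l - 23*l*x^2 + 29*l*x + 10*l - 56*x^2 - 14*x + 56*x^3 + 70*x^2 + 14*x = 5*l^3 - 10*l^2 + 56*x^3 + x^2*(14 - 23*l) + x*(-38*l^2 - 4*l)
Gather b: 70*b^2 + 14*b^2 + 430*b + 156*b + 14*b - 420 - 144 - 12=84*b^2 + 600*b - 576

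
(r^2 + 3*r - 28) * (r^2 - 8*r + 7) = r^4 - 5*r^3 - 45*r^2 + 245*r - 196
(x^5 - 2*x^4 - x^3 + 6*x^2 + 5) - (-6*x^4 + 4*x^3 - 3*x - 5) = x^5 + 4*x^4 - 5*x^3 + 6*x^2 + 3*x + 10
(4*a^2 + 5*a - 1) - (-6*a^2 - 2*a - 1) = 10*a^2 + 7*a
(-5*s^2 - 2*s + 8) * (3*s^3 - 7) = -15*s^5 - 6*s^4 + 24*s^3 + 35*s^2 + 14*s - 56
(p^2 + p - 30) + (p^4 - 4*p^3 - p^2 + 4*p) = p^4 - 4*p^3 + 5*p - 30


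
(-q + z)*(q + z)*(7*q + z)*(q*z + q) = -7*q^4*z - 7*q^4 - q^3*z^2 - q^3*z + 7*q^2*z^3 + 7*q^2*z^2 + q*z^4 + q*z^3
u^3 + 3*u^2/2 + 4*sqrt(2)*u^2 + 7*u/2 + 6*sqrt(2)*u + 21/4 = (u + 3/2)*(u + sqrt(2)/2)*(u + 7*sqrt(2)/2)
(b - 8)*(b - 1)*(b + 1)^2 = b^4 - 7*b^3 - 9*b^2 + 7*b + 8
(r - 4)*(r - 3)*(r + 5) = r^3 - 2*r^2 - 23*r + 60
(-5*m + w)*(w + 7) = -5*m*w - 35*m + w^2 + 7*w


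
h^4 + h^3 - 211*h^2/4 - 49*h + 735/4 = (h - 7)*(h - 3/2)*(h + 5/2)*(h + 7)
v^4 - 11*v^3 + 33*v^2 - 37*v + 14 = (v - 7)*(v - 2)*(v - 1)^2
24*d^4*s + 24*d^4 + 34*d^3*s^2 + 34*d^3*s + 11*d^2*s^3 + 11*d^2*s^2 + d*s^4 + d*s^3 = (d + s)*(4*d + s)*(6*d + s)*(d*s + d)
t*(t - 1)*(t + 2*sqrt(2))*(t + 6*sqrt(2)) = t^4 - t^3 + 8*sqrt(2)*t^3 - 8*sqrt(2)*t^2 + 24*t^2 - 24*t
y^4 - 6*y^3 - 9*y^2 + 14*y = y*(y - 7)*(y - 1)*(y + 2)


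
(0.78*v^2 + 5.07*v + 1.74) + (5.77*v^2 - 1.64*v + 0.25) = 6.55*v^2 + 3.43*v + 1.99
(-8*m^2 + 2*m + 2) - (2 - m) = -8*m^2 + 3*m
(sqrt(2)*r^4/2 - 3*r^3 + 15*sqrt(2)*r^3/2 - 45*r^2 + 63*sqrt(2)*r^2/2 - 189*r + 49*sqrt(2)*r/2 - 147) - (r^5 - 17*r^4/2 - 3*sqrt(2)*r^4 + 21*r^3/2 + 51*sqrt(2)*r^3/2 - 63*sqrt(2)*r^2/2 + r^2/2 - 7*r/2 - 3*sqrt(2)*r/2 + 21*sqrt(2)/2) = -r^5 + 7*sqrt(2)*r^4/2 + 17*r^4/2 - 18*sqrt(2)*r^3 - 27*r^3/2 - 91*r^2/2 + 63*sqrt(2)*r^2 - 371*r/2 + 26*sqrt(2)*r - 147 - 21*sqrt(2)/2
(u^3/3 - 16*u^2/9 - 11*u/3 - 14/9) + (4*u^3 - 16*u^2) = 13*u^3/3 - 160*u^2/9 - 11*u/3 - 14/9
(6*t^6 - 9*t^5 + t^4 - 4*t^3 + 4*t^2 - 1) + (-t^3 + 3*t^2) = 6*t^6 - 9*t^5 + t^4 - 5*t^3 + 7*t^2 - 1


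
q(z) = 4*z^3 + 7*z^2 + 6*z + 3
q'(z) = 12*z^2 + 14*z + 6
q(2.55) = 130.14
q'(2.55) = 119.73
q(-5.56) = -501.48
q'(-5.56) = 299.12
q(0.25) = 5.00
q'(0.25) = 10.25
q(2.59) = 134.99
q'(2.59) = 122.76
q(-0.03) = 2.83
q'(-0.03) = 5.59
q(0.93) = 17.85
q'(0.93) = 29.40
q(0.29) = 5.43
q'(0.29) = 11.07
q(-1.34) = -2.10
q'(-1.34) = 8.79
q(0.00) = 3.00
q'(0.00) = 6.00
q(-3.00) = -60.00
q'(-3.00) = 72.00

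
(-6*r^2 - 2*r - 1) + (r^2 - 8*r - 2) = -5*r^2 - 10*r - 3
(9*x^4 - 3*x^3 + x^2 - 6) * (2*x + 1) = 18*x^5 + 3*x^4 - x^3 + x^2 - 12*x - 6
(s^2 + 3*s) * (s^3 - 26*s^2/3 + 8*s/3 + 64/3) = s^5 - 17*s^4/3 - 70*s^3/3 + 88*s^2/3 + 64*s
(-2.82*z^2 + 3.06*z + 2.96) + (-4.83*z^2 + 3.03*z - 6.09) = -7.65*z^2 + 6.09*z - 3.13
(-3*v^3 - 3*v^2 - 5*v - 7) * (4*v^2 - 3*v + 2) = -12*v^5 - 3*v^4 - 17*v^3 - 19*v^2 + 11*v - 14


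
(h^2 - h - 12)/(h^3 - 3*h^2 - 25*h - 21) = (h - 4)/(h^2 - 6*h - 7)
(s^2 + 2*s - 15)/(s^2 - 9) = (s + 5)/(s + 3)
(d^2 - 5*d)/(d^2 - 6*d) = (d - 5)/(d - 6)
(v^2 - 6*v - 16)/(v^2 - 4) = (v - 8)/(v - 2)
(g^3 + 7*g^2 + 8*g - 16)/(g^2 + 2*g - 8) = (g^2 + 3*g - 4)/(g - 2)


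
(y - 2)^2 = y^2 - 4*y + 4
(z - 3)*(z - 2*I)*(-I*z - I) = -I*z^3 - 2*z^2 + 2*I*z^2 + 4*z + 3*I*z + 6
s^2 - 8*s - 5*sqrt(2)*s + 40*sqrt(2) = (s - 8)*(s - 5*sqrt(2))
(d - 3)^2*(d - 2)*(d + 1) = d^4 - 7*d^3 + 13*d^2 + 3*d - 18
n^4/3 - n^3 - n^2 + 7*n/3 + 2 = (n/3 + 1/3)*(n - 3)*(n - 2)*(n + 1)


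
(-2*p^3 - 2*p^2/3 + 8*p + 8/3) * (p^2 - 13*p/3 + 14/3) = -2*p^5 + 8*p^4 + 14*p^3/9 - 316*p^2/9 + 232*p/9 + 112/9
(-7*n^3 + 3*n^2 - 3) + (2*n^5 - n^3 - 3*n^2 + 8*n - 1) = 2*n^5 - 8*n^3 + 8*n - 4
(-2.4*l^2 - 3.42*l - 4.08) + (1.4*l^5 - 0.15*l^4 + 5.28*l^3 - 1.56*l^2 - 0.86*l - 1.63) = 1.4*l^5 - 0.15*l^4 + 5.28*l^3 - 3.96*l^2 - 4.28*l - 5.71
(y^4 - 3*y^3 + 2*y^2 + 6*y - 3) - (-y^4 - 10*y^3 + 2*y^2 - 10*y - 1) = 2*y^4 + 7*y^3 + 16*y - 2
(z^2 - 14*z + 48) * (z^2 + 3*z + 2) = z^4 - 11*z^3 + 8*z^2 + 116*z + 96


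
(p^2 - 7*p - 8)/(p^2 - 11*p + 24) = (p + 1)/(p - 3)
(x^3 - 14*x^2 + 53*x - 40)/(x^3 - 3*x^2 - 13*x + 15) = (x - 8)/(x + 3)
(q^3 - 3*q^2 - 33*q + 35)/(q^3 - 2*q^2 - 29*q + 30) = (q - 7)/(q - 6)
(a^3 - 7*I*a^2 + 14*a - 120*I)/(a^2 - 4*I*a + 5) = (a^2 - 2*I*a + 24)/(a + I)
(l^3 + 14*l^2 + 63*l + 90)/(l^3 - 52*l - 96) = (l^2 + 8*l + 15)/(l^2 - 6*l - 16)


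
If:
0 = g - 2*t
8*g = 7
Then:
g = 7/8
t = 7/16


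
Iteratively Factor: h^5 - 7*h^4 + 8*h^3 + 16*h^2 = (h)*(h^4 - 7*h^3 + 8*h^2 + 16*h) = h*(h - 4)*(h^3 - 3*h^2 - 4*h) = h^2*(h - 4)*(h^2 - 3*h - 4) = h^2*(h - 4)^2*(h + 1)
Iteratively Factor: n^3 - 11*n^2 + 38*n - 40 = (n - 4)*(n^2 - 7*n + 10) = (n - 4)*(n - 2)*(n - 5)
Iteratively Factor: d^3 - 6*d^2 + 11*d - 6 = (d - 2)*(d^2 - 4*d + 3) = (d - 3)*(d - 2)*(d - 1)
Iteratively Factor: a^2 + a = (a)*(a + 1)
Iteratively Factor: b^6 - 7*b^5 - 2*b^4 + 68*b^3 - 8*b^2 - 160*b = (b - 4)*(b^5 - 3*b^4 - 14*b^3 + 12*b^2 + 40*b) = (b - 4)*(b + 2)*(b^4 - 5*b^3 - 4*b^2 + 20*b) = (b - 5)*(b - 4)*(b + 2)*(b^3 - 4*b) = (b - 5)*(b - 4)*(b - 2)*(b + 2)*(b^2 + 2*b) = b*(b - 5)*(b - 4)*(b - 2)*(b + 2)*(b + 2)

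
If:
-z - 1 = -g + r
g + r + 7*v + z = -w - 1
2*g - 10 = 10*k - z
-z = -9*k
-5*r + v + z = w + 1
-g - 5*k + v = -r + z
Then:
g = 2368/473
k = 6/473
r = 1841/473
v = 611/473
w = -9013/473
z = 54/473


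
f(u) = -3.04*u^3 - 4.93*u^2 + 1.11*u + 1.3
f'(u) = -9.12*u^2 - 9.86*u + 1.11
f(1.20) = -9.72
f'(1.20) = -23.85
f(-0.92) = -1.53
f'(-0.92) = 2.46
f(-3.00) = 35.68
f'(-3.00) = -51.39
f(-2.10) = 5.38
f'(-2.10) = -18.40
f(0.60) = -0.47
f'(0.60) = -8.09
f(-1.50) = -1.20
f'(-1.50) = -4.62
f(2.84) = -104.95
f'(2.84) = -100.45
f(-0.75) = -1.02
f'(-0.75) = 3.38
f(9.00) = -2604.20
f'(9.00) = -826.35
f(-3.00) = 35.68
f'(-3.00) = -51.39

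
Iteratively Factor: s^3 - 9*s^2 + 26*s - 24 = (s - 2)*(s^2 - 7*s + 12) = (s - 4)*(s - 2)*(s - 3)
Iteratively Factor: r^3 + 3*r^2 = (r)*(r^2 + 3*r) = r^2*(r + 3)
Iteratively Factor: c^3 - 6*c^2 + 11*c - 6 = (c - 2)*(c^2 - 4*c + 3) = (c - 2)*(c - 1)*(c - 3)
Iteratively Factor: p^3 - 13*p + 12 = (p - 1)*(p^2 + p - 12) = (p - 1)*(p + 4)*(p - 3)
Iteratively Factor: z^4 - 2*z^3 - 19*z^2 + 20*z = (z - 1)*(z^3 - z^2 - 20*z) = z*(z - 1)*(z^2 - z - 20) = z*(z - 5)*(z - 1)*(z + 4)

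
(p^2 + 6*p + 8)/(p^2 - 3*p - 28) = (p + 2)/(p - 7)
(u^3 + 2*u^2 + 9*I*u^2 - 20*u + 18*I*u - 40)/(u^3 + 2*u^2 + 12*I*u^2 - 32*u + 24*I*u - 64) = (u + 5*I)/(u + 8*I)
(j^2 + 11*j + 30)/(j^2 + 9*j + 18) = (j + 5)/(j + 3)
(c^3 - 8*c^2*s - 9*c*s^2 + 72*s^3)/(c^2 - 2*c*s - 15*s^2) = (-c^2 + 11*c*s - 24*s^2)/(-c + 5*s)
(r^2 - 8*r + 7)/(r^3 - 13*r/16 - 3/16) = 16*(r - 7)/(16*r^2 + 16*r + 3)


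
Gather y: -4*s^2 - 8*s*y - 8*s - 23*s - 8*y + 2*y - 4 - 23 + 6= -4*s^2 - 31*s + y*(-8*s - 6) - 21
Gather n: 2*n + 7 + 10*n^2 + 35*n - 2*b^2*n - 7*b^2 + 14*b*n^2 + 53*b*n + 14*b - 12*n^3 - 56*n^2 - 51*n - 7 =-7*b^2 + 14*b - 12*n^3 + n^2*(14*b - 46) + n*(-2*b^2 + 53*b - 14)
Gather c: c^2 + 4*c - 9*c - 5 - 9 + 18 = c^2 - 5*c + 4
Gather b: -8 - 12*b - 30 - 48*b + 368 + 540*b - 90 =480*b + 240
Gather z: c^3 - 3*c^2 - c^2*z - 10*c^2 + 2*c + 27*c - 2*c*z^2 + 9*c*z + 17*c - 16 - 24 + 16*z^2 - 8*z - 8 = c^3 - 13*c^2 + 46*c + z^2*(16 - 2*c) + z*(-c^2 + 9*c - 8) - 48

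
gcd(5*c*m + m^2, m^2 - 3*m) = m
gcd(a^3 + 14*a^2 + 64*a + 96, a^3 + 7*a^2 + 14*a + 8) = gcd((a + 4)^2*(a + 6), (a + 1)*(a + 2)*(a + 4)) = a + 4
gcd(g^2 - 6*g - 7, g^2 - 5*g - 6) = g + 1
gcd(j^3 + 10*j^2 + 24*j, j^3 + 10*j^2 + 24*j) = j^3 + 10*j^2 + 24*j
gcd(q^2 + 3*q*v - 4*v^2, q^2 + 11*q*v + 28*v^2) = q + 4*v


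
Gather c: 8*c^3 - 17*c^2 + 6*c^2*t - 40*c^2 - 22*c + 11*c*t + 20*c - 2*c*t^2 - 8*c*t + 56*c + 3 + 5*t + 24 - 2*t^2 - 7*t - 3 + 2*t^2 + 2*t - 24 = 8*c^3 + c^2*(6*t - 57) + c*(-2*t^2 + 3*t + 54)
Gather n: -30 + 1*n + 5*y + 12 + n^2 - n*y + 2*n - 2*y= n^2 + n*(3 - y) + 3*y - 18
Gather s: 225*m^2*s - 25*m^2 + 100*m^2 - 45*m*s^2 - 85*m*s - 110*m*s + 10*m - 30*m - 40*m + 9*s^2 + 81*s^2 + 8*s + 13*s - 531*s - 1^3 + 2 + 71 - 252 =75*m^2 - 60*m + s^2*(90 - 45*m) + s*(225*m^2 - 195*m - 510) - 180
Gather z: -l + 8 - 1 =7 - l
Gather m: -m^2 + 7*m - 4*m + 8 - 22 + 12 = -m^2 + 3*m - 2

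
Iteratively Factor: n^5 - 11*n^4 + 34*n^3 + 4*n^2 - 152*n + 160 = (n - 4)*(n^4 - 7*n^3 + 6*n^2 + 28*n - 40) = (n - 4)*(n - 2)*(n^3 - 5*n^2 - 4*n + 20) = (n - 5)*(n - 4)*(n - 2)*(n^2 - 4) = (n - 5)*(n - 4)*(n - 2)*(n + 2)*(n - 2)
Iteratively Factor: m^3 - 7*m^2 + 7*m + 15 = (m - 3)*(m^2 - 4*m - 5) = (m - 3)*(m + 1)*(m - 5)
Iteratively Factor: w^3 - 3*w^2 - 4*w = (w + 1)*(w^2 - 4*w) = w*(w + 1)*(w - 4)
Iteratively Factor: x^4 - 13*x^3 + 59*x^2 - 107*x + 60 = (x - 5)*(x^3 - 8*x^2 + 19*x - 12) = (x - 5)*(x - 1)*(x^2 - 7*x + 12) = (x - 5)*(x - 4)*(x - 1)*(x - 3)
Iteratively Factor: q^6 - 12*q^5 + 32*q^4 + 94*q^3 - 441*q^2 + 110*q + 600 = (q + 3)*(q^5 - 15*q^4 + 77*q^3 - 137*q^2 - 30*q + 200) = (q - 5)*(q + 3)*(q^4 - 10*q^3 + 27*q^2 - 2*q - 40) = (q - 5)*(q - 2)*(q + 3)*(q^3 - 8*q^2 + 11*q + 20) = (q - 5)^2*(q - 2)*(q + 3)*(q^2 - 3*q - 4) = (q - 5)^2*(q - 4)*(q - 2)*(q + 3)*(q + 1)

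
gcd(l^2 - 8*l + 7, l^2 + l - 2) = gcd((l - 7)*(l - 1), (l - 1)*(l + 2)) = l - 1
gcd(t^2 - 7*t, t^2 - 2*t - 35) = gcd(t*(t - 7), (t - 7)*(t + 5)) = t - 7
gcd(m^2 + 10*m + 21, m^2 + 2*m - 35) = m + 7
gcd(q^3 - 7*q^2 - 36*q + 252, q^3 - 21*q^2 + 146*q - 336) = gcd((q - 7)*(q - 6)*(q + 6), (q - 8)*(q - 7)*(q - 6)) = q^2 - 13*q + 42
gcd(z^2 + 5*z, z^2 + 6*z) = z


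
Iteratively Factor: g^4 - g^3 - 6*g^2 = (g)*(g^3 - g^2 - 6*g) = g*(g + 2)*(g^2 - 3*g) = g*(g - 3)*(g + 2)*(g)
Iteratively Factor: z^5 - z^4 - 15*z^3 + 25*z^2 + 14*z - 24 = (z + 4)*(z^4 - 5*z^3 + 5*z^2 + 5*z - 6) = (z + 1)*(z + 4)*(z^3 - 6*z^2 + 11*z - 6) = (z - 2)*(z + 1)*(z + 4)*(z^2 - 4*z + 3) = (z - 3)*(z - 2)*(z + 1)*(z + 4)*(z - 1)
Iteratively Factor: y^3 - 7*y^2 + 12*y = (y)*(y^2 - 7*y + 12) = y*(y - 3)*(y - 4)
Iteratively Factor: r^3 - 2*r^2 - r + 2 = (r + 1)*(r^2 - 3*r + 2) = (r - 1)*(r + 1)*(r - 2)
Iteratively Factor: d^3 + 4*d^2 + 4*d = (d)*(d^2 + 4*d + 4) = d*(d + 2)*(d + 2)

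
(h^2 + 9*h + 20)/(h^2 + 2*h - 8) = (h + 5)/(h - 2)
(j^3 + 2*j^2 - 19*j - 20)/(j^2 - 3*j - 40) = (j^2 - 3*j - 4)/(j - 8)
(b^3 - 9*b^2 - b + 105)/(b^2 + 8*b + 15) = (b^2 - 12*b + 35)/(b + 5)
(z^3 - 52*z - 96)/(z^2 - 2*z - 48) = z + 2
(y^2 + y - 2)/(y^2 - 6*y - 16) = (y - 1)/(y - 8)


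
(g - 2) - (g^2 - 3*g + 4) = -g^2 + 4*g - 6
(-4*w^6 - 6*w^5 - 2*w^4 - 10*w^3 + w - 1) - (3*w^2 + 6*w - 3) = -4*w^6 - 6*w^5 - 2*w^4 - 10*w^3 - 3*w^2 - 5*w + 2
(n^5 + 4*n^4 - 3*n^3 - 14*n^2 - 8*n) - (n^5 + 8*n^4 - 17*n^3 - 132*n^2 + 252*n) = -4*n^4 + 14*n^3 + 118*n^2 - 260*n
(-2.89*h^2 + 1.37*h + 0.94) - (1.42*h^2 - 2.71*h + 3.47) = -4.31*h^2 + 4.08*h - 2.53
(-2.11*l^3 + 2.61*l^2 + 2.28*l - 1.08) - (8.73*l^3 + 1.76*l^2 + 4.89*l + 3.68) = -10.84*l^3 + 0.85*l^2 - 2.61*l - 4.76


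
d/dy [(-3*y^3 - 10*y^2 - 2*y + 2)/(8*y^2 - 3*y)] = 2*(-12*y^4 + 9*y^3 + 23*y^2 - 16*y + 3)/(y^2*(64*y^2 - 48*y + 9))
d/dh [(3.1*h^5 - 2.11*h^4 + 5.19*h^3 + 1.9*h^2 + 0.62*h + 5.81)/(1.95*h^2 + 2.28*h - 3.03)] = (18.135*h^6 + 20.043*h^5 - 51.2769*h^4 + 49.2396*h^3 - 44.0541*h^2 - 34.173*h - 15.1254)/(3.8025*h^4 + 8.892*h^3 - 6.6186*h^2 - 13.8168*h + 9.1809)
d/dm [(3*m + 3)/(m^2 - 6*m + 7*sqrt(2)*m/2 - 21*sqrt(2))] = 6*(2*m^2 - 12*m + 7*sqrt(2)*m - (m + 1)*(4*m - 12 + 7*sqrt(2)) - 42*sqrt(2))/(2*m^2 - 12*m + 7*sqrt(2)*m - 42*sqrt(2))^2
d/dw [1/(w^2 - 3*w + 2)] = (3 - 2*w)/(w^2 - 3*w + 2)^2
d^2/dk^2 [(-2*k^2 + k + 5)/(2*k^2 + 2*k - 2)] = 3*(k^3 + 3*k^2 + 6*k + 3)/(k^6 + 3*k^5 - 5*k^3 + 3*k - 1)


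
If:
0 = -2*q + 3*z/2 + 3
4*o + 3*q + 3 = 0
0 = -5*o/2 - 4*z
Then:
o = -240/83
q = 237/83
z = 150/83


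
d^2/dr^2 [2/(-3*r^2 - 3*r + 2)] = 12*(3*r^2 + 3*r - 3*(2*r + 1)^2 - 2)/(3*r^2 + 3*r - 2)^3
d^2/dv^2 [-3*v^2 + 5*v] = -6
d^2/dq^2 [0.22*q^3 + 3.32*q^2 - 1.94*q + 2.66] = 1.32*q + 6.64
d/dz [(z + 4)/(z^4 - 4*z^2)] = (z*(z^2 - 4) - 4*(z + 4)*(z^2 - 2))/(z^3*(z^2 - 4)^2)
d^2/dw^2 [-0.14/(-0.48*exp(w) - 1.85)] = (0.032256*exp(w) - 0.12432)*exp(w)/(0.48*exp(w) + 1.85)^3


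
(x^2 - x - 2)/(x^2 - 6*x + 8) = (x + 1)/(x - 4)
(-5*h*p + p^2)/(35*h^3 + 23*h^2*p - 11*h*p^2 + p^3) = p/(-7*h^2 - 6*h*p + p^2)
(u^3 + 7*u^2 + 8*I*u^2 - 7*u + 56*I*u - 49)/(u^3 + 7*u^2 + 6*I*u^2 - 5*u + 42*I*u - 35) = (u + 7*I)/(u + 5*I)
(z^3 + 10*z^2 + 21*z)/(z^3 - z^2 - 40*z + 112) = z*(z + 3)/(z^2 - 8*z + 16)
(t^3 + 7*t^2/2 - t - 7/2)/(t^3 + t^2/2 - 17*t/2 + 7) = (t + 1)/(t - 2)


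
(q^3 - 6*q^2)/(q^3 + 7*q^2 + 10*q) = q*(q - 6)/(q^2 + 7*q + 10)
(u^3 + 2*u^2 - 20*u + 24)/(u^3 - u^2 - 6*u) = (-u^3 - 2*u^2 + 20*u - 24)/(u*(-u^2 + u + 6))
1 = 1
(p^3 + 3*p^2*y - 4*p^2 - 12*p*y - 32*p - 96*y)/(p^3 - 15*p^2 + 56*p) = (p^2 + 3*p*y + 4*p + 12*y)/(p*(p - 7))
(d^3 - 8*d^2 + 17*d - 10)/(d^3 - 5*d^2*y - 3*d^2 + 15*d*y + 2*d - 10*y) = (5 - d)/(-d + 5*y)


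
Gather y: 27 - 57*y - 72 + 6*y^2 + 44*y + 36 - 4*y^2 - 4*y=2*y^2 - 17*y - 9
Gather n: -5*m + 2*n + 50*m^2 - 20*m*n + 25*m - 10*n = 50*m^2 + 20*m + n*(-20*m - 8)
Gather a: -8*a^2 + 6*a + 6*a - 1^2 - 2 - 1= -8*a^2 + 12*a - 4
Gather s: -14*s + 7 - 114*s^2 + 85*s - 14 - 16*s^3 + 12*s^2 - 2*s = -16*s^3 - 102*s^2 + 69*s - 7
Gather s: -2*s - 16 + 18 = 2 - 2*s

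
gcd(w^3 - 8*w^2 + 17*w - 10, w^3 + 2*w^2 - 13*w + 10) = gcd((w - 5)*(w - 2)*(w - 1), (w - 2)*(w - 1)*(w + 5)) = w^2 - 3*w + 2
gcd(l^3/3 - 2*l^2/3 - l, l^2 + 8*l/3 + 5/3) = l + 1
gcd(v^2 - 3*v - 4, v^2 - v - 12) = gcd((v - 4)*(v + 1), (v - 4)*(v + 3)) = v - 4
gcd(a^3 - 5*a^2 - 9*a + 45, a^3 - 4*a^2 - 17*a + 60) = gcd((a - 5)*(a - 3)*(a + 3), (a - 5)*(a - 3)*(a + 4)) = a^2 - 8*a + 15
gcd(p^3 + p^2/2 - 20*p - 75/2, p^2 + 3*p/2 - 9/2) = p + 3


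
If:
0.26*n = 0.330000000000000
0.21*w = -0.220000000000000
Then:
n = 1.27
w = -1.05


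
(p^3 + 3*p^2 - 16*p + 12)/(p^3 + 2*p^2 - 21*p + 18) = (p - 2)/(p - 3)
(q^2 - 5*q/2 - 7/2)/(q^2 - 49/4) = 2*(q + 1)/(2*q + 7)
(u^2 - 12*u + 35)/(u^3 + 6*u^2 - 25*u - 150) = (u - 7)/(u^2 + 11*u + 30)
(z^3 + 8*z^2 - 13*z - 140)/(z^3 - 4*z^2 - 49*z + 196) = (z + 5)/(z - 7)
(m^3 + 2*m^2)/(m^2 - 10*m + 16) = m^2*(m + 2)/(m^2 - 10*m + 16)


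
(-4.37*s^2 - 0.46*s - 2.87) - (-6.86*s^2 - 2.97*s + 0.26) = 2.49*s^2 + 2.51*s - 3.13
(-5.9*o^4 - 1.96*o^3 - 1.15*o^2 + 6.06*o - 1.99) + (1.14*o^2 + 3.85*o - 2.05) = -5.9*o^4 - 1.96*o^3 - 0.01*o^2 + 9.91*o - 4.04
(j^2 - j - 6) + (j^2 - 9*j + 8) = 2*j^2 - 10*j + 2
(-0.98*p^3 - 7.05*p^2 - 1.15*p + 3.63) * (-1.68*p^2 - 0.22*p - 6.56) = 1.6464*p^5 + 12.0596*p^4 + 9.9118*p^3 + 40.4026*p^2 + 6.7454*p - 23.8128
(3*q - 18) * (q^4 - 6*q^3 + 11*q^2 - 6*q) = 3*q^5 - 36*q^4 + 141*q^3 - 216*q^2 + 108*q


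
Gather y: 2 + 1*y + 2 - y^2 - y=4 - y^2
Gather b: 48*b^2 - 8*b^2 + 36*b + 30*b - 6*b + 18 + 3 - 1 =40*b^2 + 60*b + 20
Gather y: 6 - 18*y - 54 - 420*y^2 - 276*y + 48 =-420*y^2 - 294*y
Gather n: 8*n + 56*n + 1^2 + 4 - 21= 64*n - 16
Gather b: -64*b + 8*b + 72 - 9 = 63 - 56*b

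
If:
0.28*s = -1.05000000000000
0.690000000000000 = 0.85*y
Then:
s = -3.75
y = 0.81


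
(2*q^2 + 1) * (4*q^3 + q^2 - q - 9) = 8*q^5 + 2*q^4 + 2*q^3 - 17*q^2 - q - 9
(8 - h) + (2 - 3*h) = 10 - 4*h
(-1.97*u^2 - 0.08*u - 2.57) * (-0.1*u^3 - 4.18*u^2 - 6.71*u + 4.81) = 0.197*u^5 + 8.2426*u^4 + 13.8101*u^3 + 1.8037*u^2 + 16.8599*u - 12.3617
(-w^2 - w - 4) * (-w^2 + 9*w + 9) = w^4 - 8*w^3 - 14*w^2 - 45*w - 36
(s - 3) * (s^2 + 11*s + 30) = s^3 + 8*s^2 - 3*s - 90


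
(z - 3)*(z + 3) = z^2 - 9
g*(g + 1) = g^2 + g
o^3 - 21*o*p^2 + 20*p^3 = (o - 4*p)*(o - p)*(o + 5*p)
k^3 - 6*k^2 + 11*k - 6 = (k - 3)*(k - 2)*(k - 1)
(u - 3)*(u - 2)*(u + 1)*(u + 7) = u^4 + 3*u^3 - 27*u^2 + 13*u + 42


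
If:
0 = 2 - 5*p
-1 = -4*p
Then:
No Solution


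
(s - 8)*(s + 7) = s^2 - s - 56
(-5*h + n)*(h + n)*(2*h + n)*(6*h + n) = -60*h^4 - 88*h^3*n - 25*h^2*n^2 + 4*h*n^3 + n^4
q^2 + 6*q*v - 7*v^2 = (q - v)*(q + 7*v)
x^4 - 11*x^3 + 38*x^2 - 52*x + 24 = (x - 6)*(x - 2)^2*(x - 1)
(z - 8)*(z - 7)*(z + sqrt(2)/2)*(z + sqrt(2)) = z^4 - 15*z^3 + 3*sqrt(2)*z^3/2 - 45*sqrt(2)*z^2/2 + 57*z^2 - 15*z + 84*sqrt(2)*z + 56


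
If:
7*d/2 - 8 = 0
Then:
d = 16/7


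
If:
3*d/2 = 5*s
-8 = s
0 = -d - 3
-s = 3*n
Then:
No Solution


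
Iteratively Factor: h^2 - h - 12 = (h + 3)*(h - 4)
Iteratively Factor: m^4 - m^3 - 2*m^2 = (m + 1)*(m^3 - 2*m^2) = m*(m + 1)*(m^2 - 2*m) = m^2*(m + 1)*(m - 2)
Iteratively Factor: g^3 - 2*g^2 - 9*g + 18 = (g - 3)*(g^2 + g - 6) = (g - 3)*(g - 2)*(g + 3)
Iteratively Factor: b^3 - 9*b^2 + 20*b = (b - 5)*(b^2 - 4*b) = (b - 5)*(b - 4)*(b)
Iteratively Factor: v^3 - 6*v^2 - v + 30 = (v + 2)*(v^2 - 8*v + 15) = (v - 5)*(v + 2)*(v - 3)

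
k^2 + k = k*(k + 1)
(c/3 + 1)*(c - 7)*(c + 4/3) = c^3/3 - 8*c^2/9 - 79*c/9 - 28/3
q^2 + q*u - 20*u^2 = (q - 4*u)*(q + 5*u)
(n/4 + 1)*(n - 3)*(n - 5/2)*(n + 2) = n^4/4 + n^3/8 - 35*n^2/8 + n/4 + 15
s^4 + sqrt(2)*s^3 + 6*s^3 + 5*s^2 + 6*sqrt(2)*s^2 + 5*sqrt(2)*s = s*(s + 1)*(s + 5)*(s + sqrt(2))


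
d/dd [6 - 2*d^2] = -4*d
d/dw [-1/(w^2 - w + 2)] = (2*w - 1)/(w^2 - w + 2)^2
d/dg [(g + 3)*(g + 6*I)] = 2*g + 3 + 6*I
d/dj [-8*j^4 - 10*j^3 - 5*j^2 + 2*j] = -32*j^3 - 30*j^2 - 10*j + 2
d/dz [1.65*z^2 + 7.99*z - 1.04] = 3.3*z + 7.99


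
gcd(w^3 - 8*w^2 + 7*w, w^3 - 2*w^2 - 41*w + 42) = w^2 - 8*w + 7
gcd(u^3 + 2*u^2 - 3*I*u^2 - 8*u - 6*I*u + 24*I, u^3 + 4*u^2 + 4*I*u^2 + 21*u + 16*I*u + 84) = u^2 + u*(4 - 3*I) - 12*I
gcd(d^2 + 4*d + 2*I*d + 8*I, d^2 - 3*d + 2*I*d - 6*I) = d + 2*I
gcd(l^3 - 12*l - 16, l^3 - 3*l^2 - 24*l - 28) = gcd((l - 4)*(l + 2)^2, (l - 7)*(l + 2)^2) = l^2 + 4*l + 4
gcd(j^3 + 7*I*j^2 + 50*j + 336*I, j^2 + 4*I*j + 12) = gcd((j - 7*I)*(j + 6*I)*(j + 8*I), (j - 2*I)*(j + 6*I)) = j + 6*I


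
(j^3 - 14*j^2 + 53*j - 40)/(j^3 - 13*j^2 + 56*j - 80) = (j^2 - 9*j + 8)/(j^2 - 8*j + 16)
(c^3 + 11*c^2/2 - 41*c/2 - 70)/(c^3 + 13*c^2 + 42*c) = (c^2 - 3*c/2 - 10)/(c*(c + 6))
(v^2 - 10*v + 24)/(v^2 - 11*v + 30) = (v - 4)/(v - 5)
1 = 1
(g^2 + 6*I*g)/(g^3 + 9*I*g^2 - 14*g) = (g + 6*I)/(g^2 + 9*I*g - 14)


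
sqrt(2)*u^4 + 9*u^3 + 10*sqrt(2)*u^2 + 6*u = u*(u + sqrt(2))*(u + 3*sqrt(2))*(sqrt(2)*u + 1)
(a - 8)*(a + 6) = a^2 - 2*a - 48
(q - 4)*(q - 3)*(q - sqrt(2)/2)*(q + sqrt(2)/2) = q^4 - 7*q^3 + 23*q^2/2 + 7*q/2 - 6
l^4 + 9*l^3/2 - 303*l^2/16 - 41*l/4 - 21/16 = (l - 3)*(l + 1/4)^2*(l + 7)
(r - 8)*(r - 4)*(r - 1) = r^3 - 13*r^2 + 44*r - 32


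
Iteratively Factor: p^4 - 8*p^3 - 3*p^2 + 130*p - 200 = (p - 5)*(p^3 - 3*p^2 - 18*p + 40) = (p - 5)*(p + 4)*(p^2 - 7*p + 10) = (p - 5)*(p - 2)*(p + 4)*(p - 5)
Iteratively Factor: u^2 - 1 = (u - 1)*(u + 1)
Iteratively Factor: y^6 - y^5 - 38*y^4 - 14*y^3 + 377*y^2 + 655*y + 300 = (y + 1)*(y^5 - 2*y^4 - 36*y^3 + 22*y^2 + 355*y + 300) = (y + 1)*(y + 4)*(y^4 - 6*y^3 - 12*y^2 + 70*y + 75) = (y + 1)^2*(y + 4)*(y^3 - 7*y^2 - 5*y + 75) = (y - 5)*(y + 1)^2*(y + 4)*(y^2 - 2*y - 15) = (y - 5)*(y + 1)^2*(y + 3)*(y + 4)*(y - 5)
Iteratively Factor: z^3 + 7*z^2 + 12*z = (z + 3)*(z^2 + 4*z) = (z + 3)*(z + 4)*(z)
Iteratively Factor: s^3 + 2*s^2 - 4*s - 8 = (s + 2)*(s^2 - 4) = (s - 2)*(s + 2)*(s + 2)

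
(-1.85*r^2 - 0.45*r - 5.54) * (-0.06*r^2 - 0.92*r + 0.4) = 0.111*r^4 + 1.729*r^3 + 0.00639999999999991*r^2 + 4.9168*r - 2.216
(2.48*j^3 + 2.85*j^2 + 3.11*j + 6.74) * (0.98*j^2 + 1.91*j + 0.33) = 2.4304*j^5 + 7.5298*j^4 + 9.3097*j^3 + 13.4858*j^2 + 13.8997*j + 2.2242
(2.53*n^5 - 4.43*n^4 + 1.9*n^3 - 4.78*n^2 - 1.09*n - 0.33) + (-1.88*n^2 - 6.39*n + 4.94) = 2.53*n^5 - 4.43*n^4 + 1.9*n^3 - 6.66*n^2 - 7.48*n + 4.61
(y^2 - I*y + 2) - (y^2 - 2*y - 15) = 2*y - I*y + 17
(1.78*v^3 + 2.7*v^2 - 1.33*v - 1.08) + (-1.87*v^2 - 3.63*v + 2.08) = 1.78*v^3 + 0.83*v^2 - 4.96*v + 1.0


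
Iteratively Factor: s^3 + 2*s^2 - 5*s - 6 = (s - 2)*(s^2 + 4*s + 3) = (s - 2)*(s + 1)*(s + 3)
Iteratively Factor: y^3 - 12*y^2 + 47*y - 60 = (y - 3)*(y^2 - 9*y + 20) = (y - 5)*(y - 3)*(y - 4)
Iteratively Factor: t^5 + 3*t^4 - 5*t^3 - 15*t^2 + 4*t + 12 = (t - 2)*(t^4 + 5*t^3 + 5*t^2 - 5*t - 6) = (t - 2)*(t + 1)*(t^3 + 4*t^2 + t - 6) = (t - 2)*(t + 1)*(t + 3)*(t^2 + t - 2) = (t - 2)*(t - 1)*(t + 1)*(t + 3)*(t + 2)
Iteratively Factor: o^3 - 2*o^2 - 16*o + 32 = (o - 2)*(o^2 - 16) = (o - 4)*(o - 2)*(o + 4)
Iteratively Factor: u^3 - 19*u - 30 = (u + 2)*(u^2 - 2*u - 15) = (u - 5)*(u + 2)*(u + 3)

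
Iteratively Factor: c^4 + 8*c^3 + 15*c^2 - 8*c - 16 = (c + 4)*(c^3 + 4*c^2 - c - 4) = (c + 4)^2*(c^2 - 1) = (c - 1)*(c + 4)^2*(c + 1)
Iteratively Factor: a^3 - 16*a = (a - 4)*(a^2 + 4*a) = (a - 4)*(a + 4)*(a)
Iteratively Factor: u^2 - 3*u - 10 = (u + 2)*(u - 5)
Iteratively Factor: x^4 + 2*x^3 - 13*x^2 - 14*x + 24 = (x + 2)*(x^3 - 13*x + 12) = (x - 3)*(x + 2)*(x^2 + 3*x - 4) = (x - 3)*(x - 1)*(x + 2)*(x + 4)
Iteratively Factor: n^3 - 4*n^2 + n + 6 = (n - 3)*(n^2 - n - 2) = (n - 3)*(n - 2)*(n + 1)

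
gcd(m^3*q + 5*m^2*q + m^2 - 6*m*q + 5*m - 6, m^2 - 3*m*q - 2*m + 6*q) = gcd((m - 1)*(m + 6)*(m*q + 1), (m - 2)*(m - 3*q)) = 1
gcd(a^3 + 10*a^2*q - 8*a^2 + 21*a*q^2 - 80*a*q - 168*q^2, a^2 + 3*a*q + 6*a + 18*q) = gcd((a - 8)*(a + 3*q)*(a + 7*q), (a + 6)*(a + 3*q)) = a + 3*q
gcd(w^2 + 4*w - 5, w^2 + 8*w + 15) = w + 5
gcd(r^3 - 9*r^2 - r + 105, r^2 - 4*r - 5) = r - 5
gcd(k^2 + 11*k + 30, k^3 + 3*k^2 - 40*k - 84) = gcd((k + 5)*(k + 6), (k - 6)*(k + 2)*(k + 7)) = 1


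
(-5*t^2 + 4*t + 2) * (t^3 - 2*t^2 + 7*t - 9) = -5*t^5 + 14*t^4 - 41*t^3 + 69*t^2 - 22*t - 18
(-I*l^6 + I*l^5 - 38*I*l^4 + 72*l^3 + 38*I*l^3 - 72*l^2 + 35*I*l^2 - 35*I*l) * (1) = -I*l^6 + I*l^5 - 38*I*l^4 + 72*l^3 + 38*I*l^3 - 72*l^2 + 35*I*l^2 - 35*I*l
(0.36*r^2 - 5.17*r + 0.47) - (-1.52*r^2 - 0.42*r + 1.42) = 1.88*r^2 - 4.75*r - 0.95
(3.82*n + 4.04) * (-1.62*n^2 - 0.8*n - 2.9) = -6.1884*n^3 - 9.6008*n^2 - 14.31*n - 11.716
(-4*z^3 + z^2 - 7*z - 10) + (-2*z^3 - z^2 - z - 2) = -6*z^3 - 8*z - 12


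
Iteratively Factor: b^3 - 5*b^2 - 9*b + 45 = (b - 3)*(b^2 - 2*b - 15) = (b - 5)*(b - 3)*(b + 3)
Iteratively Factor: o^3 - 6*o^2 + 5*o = (o - 5)*(o^2 - o) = (o - 5)*(o - 1)*(o)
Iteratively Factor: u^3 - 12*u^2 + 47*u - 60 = (u - 3)*(u^2 - 9*u + 20) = (u - 5)*(u - 3)*(u - 4)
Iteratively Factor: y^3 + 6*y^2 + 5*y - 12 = (y - 1)*(y^2 + 7*y + 12) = (y - 1)*(y + 4)*(y + 3)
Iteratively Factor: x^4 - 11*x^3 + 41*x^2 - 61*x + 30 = (x - 1)*(x^3 - 10*x^2 + 31*x - 30) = (x - 3)*(x - 1)*(x^2 - 7*x + 10) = (x - 3)*(x - 2)*(x - 1)*(x - 5)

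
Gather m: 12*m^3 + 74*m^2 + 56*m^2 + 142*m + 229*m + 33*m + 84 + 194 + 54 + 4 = 12*m^3 + 130*m^2 + 404*m + 336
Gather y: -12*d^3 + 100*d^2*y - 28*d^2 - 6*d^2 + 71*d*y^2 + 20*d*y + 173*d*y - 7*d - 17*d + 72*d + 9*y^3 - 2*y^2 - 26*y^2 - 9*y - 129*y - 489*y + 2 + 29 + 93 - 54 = -12*d^3 - 34*d^2 + 48*d + 9*y^3 + y^2*(71*d - 28) + y*(100*d^2 + 193*d - 627) + 70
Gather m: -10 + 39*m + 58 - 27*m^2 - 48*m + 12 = -27*m^2 - 9*m + 60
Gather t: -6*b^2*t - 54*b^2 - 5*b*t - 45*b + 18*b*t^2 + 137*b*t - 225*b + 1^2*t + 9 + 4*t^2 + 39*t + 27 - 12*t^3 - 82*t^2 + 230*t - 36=-54*b^2 - 270*b - 12*t^3 + t^2*(18*b - 78) + t*(-6*b^2 + 132*b + 270)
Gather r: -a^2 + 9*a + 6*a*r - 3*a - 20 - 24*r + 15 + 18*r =-a^2 + 6*a + r*(6*a - 6) - 5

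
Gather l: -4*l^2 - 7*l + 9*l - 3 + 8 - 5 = -4*l^2 + 2*l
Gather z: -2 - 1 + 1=-2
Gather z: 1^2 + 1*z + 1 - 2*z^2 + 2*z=-2*z^2 + 3*z + 2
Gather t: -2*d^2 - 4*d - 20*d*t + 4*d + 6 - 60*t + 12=-2*d^2 + t*(-20*d - 60) + 18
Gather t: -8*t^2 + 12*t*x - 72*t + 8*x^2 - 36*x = -8*t^2 + t*(12*x - 72) + 8*x^2 - 36*x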